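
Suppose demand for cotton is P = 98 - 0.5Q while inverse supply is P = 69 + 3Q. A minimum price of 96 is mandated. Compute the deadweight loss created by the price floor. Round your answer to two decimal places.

Without the control, 98 - 0.5Q = 69 + 3Q so Q* = 8.2857 and P* = 93.8571.
At P = 96, buyers demand (98 - 96)/0.5 = 4 while sellers would supply more, so the quantity traded is 4 at price 96.
At Q = 4 the demand price is 96 and the supply price is 81. Deadweight loss is the triangle between the curves from 4 to 8.2857: (1/2)(96 - 81)(8.2857 - 4) = 32.1429.

32.14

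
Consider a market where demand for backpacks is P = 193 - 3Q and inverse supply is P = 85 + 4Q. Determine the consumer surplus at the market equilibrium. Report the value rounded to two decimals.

357.06

Setting demand equal to supply, 108 = 7Q, so Q* = 15.4286 and P* = 146.7143.
The demand choke price is 193, so CS = (1/2)(Q*)(193 - P*) = (1/2)(15.4286)(46.2857) = 357.0612.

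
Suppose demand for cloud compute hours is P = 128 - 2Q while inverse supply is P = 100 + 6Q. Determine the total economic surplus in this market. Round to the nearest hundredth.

Equilibrium: 128 - 2Q = 100 + 6Q, so Q* = 3.5 and P* = 121.
CS = (1/2)(3.5)(7) = 12.25 and PS = (1/2)(3.5)(21) = 36.75, so total surplus = 49.

49.00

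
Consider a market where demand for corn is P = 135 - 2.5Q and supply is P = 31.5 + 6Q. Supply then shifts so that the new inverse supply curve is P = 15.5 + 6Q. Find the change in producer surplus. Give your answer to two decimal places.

148.15

Initial equilibrium: Q_0 = 12.1765, P_0 = 104.5588; CS_0 = (1/2)(12.1765)(30.4412) = 185.333, PS_0 = (1/2)(12.1765)(73.0588) = 444.7993.
New equilibrium: 135 - 2.5Q = 15.5 + 6Q gives Q_1 = 14.0588, P_1 = 99.8529; CS_1 = 247.0631, PS_1 = 592.9516.
Change in producer surplus = 592.9516 - 444.7993 = 148.1522.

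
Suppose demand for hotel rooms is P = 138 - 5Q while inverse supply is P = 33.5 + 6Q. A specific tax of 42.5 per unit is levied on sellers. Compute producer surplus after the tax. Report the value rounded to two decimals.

95.31

Pre-tax equilibrium: 138 - 5Q = 33.5 + 6Q gives Q* = 9.5, P* = 90.5.
With the tax, sellers need 42.5 more per unit: 138 - 5Q = 33.5 + 6Q + 42.5, so Q_t = 5.6364. Buyers pay P_b = 109.8182; sellers receive P_s = P_b - 42.5 = 67.3182.
PS = (1/2)(Q_t)(P_s - 33.5) = (1/2)(5.6364)(33.8182) = 95.3058.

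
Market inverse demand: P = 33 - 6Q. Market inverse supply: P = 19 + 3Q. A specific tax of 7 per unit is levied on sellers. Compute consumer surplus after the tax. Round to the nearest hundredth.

Pre-tax equilibrium: 33 - 6Q = 19 + 3Q gives Q* = 1.5556, P* = 23.6667.
With the tax, sellers need 7 more per unit: 33 - 6Q = 19 + 3Q + 7, so Q_t = 0.7778. Buyers pay P_b = 28.3333; sellers receive P_s = P_b - 7 = 21.3333.
CS = (1/2)(Q_t)(33 - P_b) = (1/2)(0.7778)(4.6667) = 1.8148.

1.81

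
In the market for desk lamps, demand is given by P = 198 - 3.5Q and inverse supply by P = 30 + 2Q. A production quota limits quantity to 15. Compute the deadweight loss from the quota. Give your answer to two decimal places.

Without the quota, 198 - 3.5Q = 30 + 2Q gives Q* = 30.5455.
At Q = 15 the demand price is 198 - 3.5(15) = 145.5 and the supply price is 30 + 2(15) = 60.
Deadweight loss is the triangle between the curves from 15 to 30.5455: (1/2)(145.5 - 60)(30.5455 - 15) = 664.5682.

664.57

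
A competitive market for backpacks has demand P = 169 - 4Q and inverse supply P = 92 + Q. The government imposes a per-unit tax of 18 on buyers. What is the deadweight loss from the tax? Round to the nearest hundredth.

32.40

Without the tax, 169 - 4Q = 92 + Q so Q* = 15.4 and P* = 107.4.
With the tax, buyers' net willingness to pay falls by 18: (169 - 18) - 4Q = 92 + Q, so Q_t = 11.8. Buyers pay P_b = 121.8; sellers receive P_s = P_b - 18 = 103.8.
Deadweight loss is the triangle between the curves from Q_t to Q*: (1/2)(15.4 - 11.8)(18) = 32.4.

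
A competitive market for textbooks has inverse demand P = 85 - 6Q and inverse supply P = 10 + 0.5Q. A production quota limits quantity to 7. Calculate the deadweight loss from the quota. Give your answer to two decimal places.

Without the quota, 85 - 6Q = 10 + 0.5Q gives Q* = 11.5385.
At Q = 7 the demand price is 85 - 6(7) = 43 and the supply price is 10 + 0.5(7) = 13.5.
DWL = (1/2)(gap between curves at 7) x (Q* - 7) = (1/2)(29.5)(4.5385) = 66.9423.

66.94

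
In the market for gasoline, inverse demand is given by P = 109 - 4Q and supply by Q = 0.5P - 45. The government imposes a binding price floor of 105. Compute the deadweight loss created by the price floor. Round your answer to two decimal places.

14.08

Rewriting supply in inverse form: P = 90 + 2Q.
Without the control, 109 - 4Q = 90 + 2Q so Q* = 3.1667 and P* = 96.3333.
At P = 105, buyers demand (109 - 105)/4 = 1 while sellers would supply more, so the quantity traded is 1 at price 105.
At Q = 1 the demand price is 105 and the supply price is 92. Deadweight loss is the triangle between the curves from 1 to 3.1667: (1/2)(105 - 92)(3.1667 - 1) = 14.0833.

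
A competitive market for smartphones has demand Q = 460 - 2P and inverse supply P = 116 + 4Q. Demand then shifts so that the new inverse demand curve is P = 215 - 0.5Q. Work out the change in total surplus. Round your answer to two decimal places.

Rewriting demand in inverse form: P = 230 - 0.5Q.
Initial equilibrium: Q_0 = 25.3333, P_0 = 217.3333; CS_0 = (1/2)(25.3333)(12.6667) = 160.4444, PS_0 = (1/2)(25.3333)(101.3333) = 1283.5556.
New equilibrium: 215 - 0.5Q = 116 + 4Q gives Q_1 = 22, P_1 = 204; CS_1 = 121, PS_1 = 968.
Change in total surplus = (121 + 968) - (160.4444 + 1283.5556) = -355.

-355.00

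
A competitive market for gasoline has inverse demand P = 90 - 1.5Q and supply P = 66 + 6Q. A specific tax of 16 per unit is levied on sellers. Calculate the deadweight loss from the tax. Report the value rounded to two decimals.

Without the tax, 90 - 1.5Q = 66 + 6Q so Q* = 3.2 and P* = 85.2.
A tax on sellers shifts supply up by 16: 90 - 1.5Q = 66 + 6Q + 16, so Q_t = 1.0667. Buyers pay P_b = 88.4; sellers receive P_s = P_b - 16 = 72.4.
The welfare triangle lost has base Q* - Q_t = 2.1333 and height t = 16, so DWL = (1/2)(2.1333)(16) = 17.0667.

17.07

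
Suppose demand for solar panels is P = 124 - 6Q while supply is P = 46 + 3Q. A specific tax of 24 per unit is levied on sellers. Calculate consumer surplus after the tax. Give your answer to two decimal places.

108.00

Without the tax, 124 - 6Q = 46 + 3Q so Q* = 8.6667 and P* = 72.
A tax on sellers shifts supply up by 24: 124 - 6Q = 46 + 3Q + 24, so Q_t = 6. Buyers pay P_b = 88; sellers receive P_s = P_b - 24 = 64.
CS = (1/2)(Q_t)(124 - P_b) = (1/2)(6)(36) = 108.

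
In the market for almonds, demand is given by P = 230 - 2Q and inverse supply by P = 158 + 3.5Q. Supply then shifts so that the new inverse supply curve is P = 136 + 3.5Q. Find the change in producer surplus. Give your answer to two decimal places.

211.27

Initial equilibrium: Q_0 = 13.0909, P_0 = 203.8182; CS_0 = (1/2)(13.0909)(26.1818) = 171.3719, PS_0 = (1/2)(13.0909)(45.8182) = 299.9008.
New equilibrium: 230 - 2Q = 136 + 3.5Q gives Q_1 = 17.0909, P_1 = 195.8182; CS_1 = 292.0992, PS_1 = 511.1736.
Change in producer surplus = 511.1736 - 299.9008 = 211.2727.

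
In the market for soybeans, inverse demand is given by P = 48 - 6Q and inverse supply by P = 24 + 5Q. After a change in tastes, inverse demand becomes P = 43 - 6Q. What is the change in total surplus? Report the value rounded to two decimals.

Initial equilibrium: Q_0 = 2.1818, P_0 = 34.9091; CS_0 = (1/2)(2.1818)(13.0909) = 14.281, PS_0 = (1/2)(2.1818)(10.9091) = 11.9008.
New equilibrium: 43 - 6Q = 24 + 5Q gives Q_1 = 1.7273, P_1 = 32.6364; CS_1 = 8.9504, PS_1 = 7.4587.
Change in total surplus = (8.9504 + 7.4587) - (14.281 + 11.9008) = -9.7727.

-9.77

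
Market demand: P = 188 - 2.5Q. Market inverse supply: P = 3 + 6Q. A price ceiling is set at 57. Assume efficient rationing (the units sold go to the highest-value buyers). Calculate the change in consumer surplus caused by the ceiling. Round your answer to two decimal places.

Without the control, 188 - 2.5Q = 3 + 6Q so Q* = 21.7647 and P* = 133.5882.
At P = 57, sellers supply (57 - 3)/6 = 9 while buyers want more, so the quantity traded is 9 at price 57.
CS goes from (1/2)(21.7647)(54.4118) = 592.128 to 1077.75 (computed as (188 - 57)(9) - (1/2)(2.5)(9)^2), a change of 485.622.

485.62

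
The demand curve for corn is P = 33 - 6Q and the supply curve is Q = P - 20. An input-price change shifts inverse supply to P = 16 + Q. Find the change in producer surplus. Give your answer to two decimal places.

Rewriting supply in inverse form: P = 20 + Q.
Initial equilibrium: Q_0 = 1.8571, P_0 = 21.8571; CS_0 = (1/2)(1.8571)(11.1429) = 10.3469, PS_0 = (1/2)(1.8571)(1.8571) = 1.7245.
New equilibrium: 33 - 6Q = 16 + Q gives Q_1 = 2.4286, P_1 = 18.4286; CS_1 = 17.6939, PS_1 = 2.949.
Change in producer surplus = 2.949 - 1.7245 = 1.2245.

1.22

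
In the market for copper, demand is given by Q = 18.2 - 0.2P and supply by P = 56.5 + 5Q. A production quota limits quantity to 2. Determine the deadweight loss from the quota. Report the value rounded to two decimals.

Rewriting demand in inverse form: P = 91 - 5Q.
Without the quota, 91 - 5Q = 56.5 + 5Q gives Q* = 3.45.
At Q = 2 the demand price is 91 - 5(2) = 81 and the supply price is 56.5 + 5(2) = 66.5.
Deadweight loss is the triangle between the curves from 2 to 3.45: (1/2)(81 - 66.5)(3.45 - 2) = 10.5125.

10.51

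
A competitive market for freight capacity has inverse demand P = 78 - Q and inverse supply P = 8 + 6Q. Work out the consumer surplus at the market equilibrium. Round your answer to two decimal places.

50.00

Setting demand equal to supply, 70 = 7Q, so Q* = 10 and P* = 68.
The demand choke price is 78, so CS = (1/2)(Q*)(78 - P*) = (1/2)(10)(10) = 50.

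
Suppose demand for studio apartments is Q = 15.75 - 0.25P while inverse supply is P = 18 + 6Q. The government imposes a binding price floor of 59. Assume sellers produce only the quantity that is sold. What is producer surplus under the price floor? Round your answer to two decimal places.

Rewriting demand in inverse form: P = 63 - 4Q.
Without the control, 63 - 4Q = 18 + 6Q so Q* = 4.5 and P* = 45.
At the floor price 59, quantity demanded is (63 - 59)/4 = 1; demand is the short side, so Q = 1 trades at P = 59.
The supply price at Q = 1 is 24. PS is the trapezoid between 59 and supply over [0, 1]: (1/2)[(59 - 18) + (59 - 24)](1) = 38.

38.00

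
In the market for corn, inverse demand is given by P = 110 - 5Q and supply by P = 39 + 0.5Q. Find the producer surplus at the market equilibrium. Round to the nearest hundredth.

41.66

Setting demand equal to supply, 71 = 5.5Q, so Q* = 12.9091 and P* = 45.4545.
Producer surplus is the triangle above supply below P*: (1/2)(12.9091)(45.4545 - 39) = (1/2)(12.9091)(6.4545) = 41.6612.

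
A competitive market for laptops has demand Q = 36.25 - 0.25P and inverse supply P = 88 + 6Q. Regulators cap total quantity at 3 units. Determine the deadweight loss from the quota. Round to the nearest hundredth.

Rewriting demand in inverse form: P = 145 - 4Q.
Without the quota, 145 - 4Q = 88 + 6Q gives Q* = 5.7.
At Q = 3 the demand price is 145 - 4(3) = 133 and the supply price is 88 + 6(3) = 106.
Deadweight loss is the triangle between the curves from 3 to 5.7: (1/2)(133 - 106)(5.7 - 3) = 36.45.

36.45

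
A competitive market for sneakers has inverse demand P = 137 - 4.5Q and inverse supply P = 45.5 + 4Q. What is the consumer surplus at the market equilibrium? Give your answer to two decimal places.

260.73

Set 137 - 4.5Q = 45.5 + 4Q, which gives 91.5 = 8.5Q, so Q* = 10.7647 and P* = 137 - 4.5(10.7647) = 88.5588.
Consumer surplus is the triangle under demand above P*: (1/2)(10.7647)(137 - 88.5588) = (1/2)(10.7647)(48.4412) = 260.7275.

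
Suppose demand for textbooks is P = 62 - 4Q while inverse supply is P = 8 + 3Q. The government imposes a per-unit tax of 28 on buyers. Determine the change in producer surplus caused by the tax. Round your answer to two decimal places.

-68.57

Pre-tax equilibrium: 62 - 4Q = 8 + 3Q gives Q* = 7.7143, P* = 31.1429.
With the tax, buyers' net willingness to pay falls by 28: (62 - 28) - 4Q = 8 + 3Q, so Q_t = 3.7143. Buyers pay P_b = 47.1429; sellers receive P_s = P_b - 28 = 19.1429.
PS falls from (1/2)(7.7143)(23.1429) = 89.2653 to (1/2)(3.7143)(11.1429) = 20.6939, a change of -68.5714.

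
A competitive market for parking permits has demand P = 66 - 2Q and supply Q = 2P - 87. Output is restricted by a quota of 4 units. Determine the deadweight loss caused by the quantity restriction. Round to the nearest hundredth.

Rewriting supply in inverse form: P = 43.5 + 0.5Q.
Without the quota, 66 - 2Q = 43.5 + 0.5Q gives Q* = 9.
At Q = 4 the demand price is 66 - 2(4) = 58 and the supply price is 43.5 + 0.5(4) = 45.5.
Deadweight loss is the triangle between the curves from 4 to 9: (1/2)(58 - 45.5)(9 - 4) = 31.25.

31.25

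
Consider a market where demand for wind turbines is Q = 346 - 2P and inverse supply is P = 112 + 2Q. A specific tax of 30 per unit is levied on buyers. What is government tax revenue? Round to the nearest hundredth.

372.00

Rewriting demand in inverse form: P = 173 - 0.5Q.
Pre-tax equilibrium: 173 - 0.5Q = 112 + 2Q gives Q* = 24.4, P* = 160.8.
With the tax, buyers' net willingness to pay falls by 30: (173 - 30) - 0.5Q = 112 + 2Q, so Q_t = 12.4. Buyers pay P_b = 166.8; sellers receive P_s = P_b - 30 = 136.8.
Revenue is the tax times quantity traded: 30 x 12.4 = 372.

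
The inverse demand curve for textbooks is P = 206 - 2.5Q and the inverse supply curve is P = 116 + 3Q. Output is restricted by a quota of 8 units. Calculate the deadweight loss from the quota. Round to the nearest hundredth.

Without the quota, 206 - 2.5Q = 116 + 3Q gives Q* = 16.3636.
At Q = 8 the demand price is 206 - 2.5(8) = 186 and the supply price is 116 + 3(8) = 140.
Deadweight loss is the triangle between the curves from 8 to 16.3636: (1/2)(186 - 140)(16.3636 - 8) = 192.3636.

192.36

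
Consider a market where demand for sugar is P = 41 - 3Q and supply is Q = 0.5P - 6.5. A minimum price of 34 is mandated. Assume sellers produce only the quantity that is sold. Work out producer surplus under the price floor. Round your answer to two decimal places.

43.56

Rewriting supply in inverse form: P = 13 + 2Q.
Without the control, 41 - 3Q = 13 + 2Q so Q* = 5.6 and P* = 24.2.
At P = 34, buyers demand (41 - 34)/3 = 2.3333 while sellers would supply more, so the quantity traded is 2.3333 at price 34.
The supply price at Q = 2.3333 is 17.6667. PS is the trapezoid between 34 and supply over [0, 2.3333]: (1/2)[(34 - 13) + (34 - 17.6667)](2.3333) = 43.5556.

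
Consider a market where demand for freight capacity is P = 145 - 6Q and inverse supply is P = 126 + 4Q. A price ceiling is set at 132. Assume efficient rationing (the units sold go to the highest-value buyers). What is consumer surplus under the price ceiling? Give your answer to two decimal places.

12.75

Free-market equilibrium: 145 - 6Q = 126 + 4Q gives Q* = 1.9, P* = 133.6.
At P = 132, sellers supply (132 - 126)/4 = 1.5 while buyers want more, so the quantity traded is 1.5 at price 132.
The demand price at Q = 1.5 is 136. CS is the trapezoid between demand and 132 over [0, 1.5]: (1/2)[(145 - 132) + (136 - 132)](1.5) = 12.75.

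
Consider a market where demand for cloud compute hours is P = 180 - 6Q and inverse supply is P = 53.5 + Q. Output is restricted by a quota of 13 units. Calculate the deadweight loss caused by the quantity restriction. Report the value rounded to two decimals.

90.02

Unrestricted equilibrium: Q* = (180 - 53.5)/(6 + 1) = 18.0714.
At Q = 13 the demand price is 180 - 6(13) = 102 and the supply price is 53.5 + (13) = 66.5.
DWL = (1/2)(gap between curves at 13) x (Q* - 13) = (1/2)(35.5)(5.0714) = 90.0179.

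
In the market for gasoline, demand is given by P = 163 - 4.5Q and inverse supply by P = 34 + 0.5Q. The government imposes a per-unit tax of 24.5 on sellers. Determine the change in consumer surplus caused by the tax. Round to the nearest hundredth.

Pre-tax equilibrium: 163 - 4.5Q = 34 + 0.5Q gives Q* = 25.8, P* = 46.9.
With the tax, sellers need 24.5 more per unit: 163 - 4.5Q = 34 + 0.5Q + 24.5, so Q_t = 20.9. Buyers pay P_b = 68.95; sellers receive P_s = P_b - 24.5 = 44.45.
CS falls from (1/2)(25.8)(116.1) = 1497.69 to (1/2)(20.9)(94.05) = 982.8225, a change of -514.8675.

-514.87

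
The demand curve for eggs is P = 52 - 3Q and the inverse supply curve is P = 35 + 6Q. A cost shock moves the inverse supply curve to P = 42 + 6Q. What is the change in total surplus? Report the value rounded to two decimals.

-10.50

Initial equilibrium: Q_0 = 1.8889, P_0 = 46.3333; CS_0 = (1/2)(1.8889)(5.6667) = 5.3519, PS_0 = (1/2)(1.8889)(11.3333) = 10.7037.
New equilibrium: 52 - 3Q = 42 + 6Q gives Q_1 = 1.1111, P_1 = 48.6667; CS_1 = 1.8519, PS_1 = 3.7037.
Change in total surplus = (1.8519 + 3.7037) - (5.3519 + 10.7037) = -10.5.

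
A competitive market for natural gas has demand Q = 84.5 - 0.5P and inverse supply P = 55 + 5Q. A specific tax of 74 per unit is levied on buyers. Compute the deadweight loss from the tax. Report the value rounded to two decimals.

Rewriting demand in inverse form: P = 169 - 2Q.
Without the tax, 169 - 2Q = 55 + 5Q so Q* = 16.2857 and P* = 136.4286.
A tax on buyers shifts demand down by 74: (169 - 74) - 2Q = 55 + 5Q, so Q_t = 5.7143. Buyers pay P_b = 157.5714; sellers receive P_s = P_b - 74 = 83.5714.
The welfare triangle lost has base Q* - Q_t = 10.5714 and height t = 74, so DWL = (1/2)(10.5714)(74) = 391.1429.

391.14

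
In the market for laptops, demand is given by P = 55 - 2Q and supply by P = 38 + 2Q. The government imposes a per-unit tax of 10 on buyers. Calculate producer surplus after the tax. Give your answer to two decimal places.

3.06

Without the tax, 55 - 2Q = 38 + 2Q so Q* = 4.25 and P* = 46.5.
A tax on buyers shifts demand down by 10: (55 - 10) - 2Q = 38 + 2Q, so Q_t = 1.75. Buyers pay P_b = 51.5; sellers receive P_s = P_b - 10 = 41.5.
Producer surplus is the triangle above supply below P_s: (1/2)(1.75)(41.5 - 38) = 3.0625.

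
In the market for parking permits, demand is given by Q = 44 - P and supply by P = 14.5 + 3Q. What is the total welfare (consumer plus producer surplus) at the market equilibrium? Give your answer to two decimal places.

Rewriting demand in inverse form: P = 44 - Q.
Equilibrium: 44 - Q = 14.5 + 3Q, so Q* = 7.375 and P* = 36.625.
CS = (1/2)(7.375)(7.375) = 27.1953 and PS = (1/2)(7.375)(22.125) = 81.5859, so total surplus = 108.7812.

108.78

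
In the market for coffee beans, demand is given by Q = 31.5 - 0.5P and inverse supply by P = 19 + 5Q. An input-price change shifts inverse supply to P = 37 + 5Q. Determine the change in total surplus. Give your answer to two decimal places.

-90.00

Rewriting demand in inverse form: P = 63 - 2Q.
Initial equilibrium: Q_0 = 6.2857, P_0 = 50.4286; CS_0 = (1/2)(6.2857)(12.5714) = 39.5102, PS_0 = (1/2)(6.2857)(31.4286) = 98.7755.
New equilibrium: 63 - 2Q = 37 + 5Q gives Q_1 = 3.7143, P_1 = 55.5714; CS_1 = 13.7959, PS_1 = 34.4898.
Change in total surplus = (13.7959 + 34.4898) - (39.5102 + 98.7755) = -90.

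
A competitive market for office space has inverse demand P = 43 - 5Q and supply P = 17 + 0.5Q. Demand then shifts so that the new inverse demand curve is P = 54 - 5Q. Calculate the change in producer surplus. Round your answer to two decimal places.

5.73

Initial equilibrium: Q_0 = 4.7273, P_0 = 19.3636; CS_0 = (1/2)(4.7273)(23.6364) = 55.8678, PS_0 = (1/2)(4.7273)(2.3636) = 5.5868.
New equilibrium: 54 - 5Q = 17 + 0.5Q gives Q_1 = 6.7273, P_1 = 20.3636; CS_1 = 113.1405, PS_1 = 11.314.
Change in producer surplus = 11.314 - 5.5868 = 5.7273.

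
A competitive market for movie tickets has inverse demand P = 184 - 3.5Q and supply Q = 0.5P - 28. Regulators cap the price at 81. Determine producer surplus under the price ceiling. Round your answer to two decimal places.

156.25

Rewriting supply in inverse form: P = 56 + 2Q.
Free-market equilibrium: 184 - 3.5Q = 56 + 2Q gives Q* = 23.2727, P* = 102.5455.
At P = 81, sellers supply (81 - 56)/2 = 12.5 while buyers want more, so the quantity traded is 12.5 at price 81.
PS is the triangle above supply below 81: (1/2)(12.5)(81 - 56) = 156.25.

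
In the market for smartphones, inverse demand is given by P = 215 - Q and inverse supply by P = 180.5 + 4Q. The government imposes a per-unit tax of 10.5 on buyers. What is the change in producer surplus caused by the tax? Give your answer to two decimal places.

Pre-tax equilibrium: 215 - Q = 180.5 + 4Q gives Q* = 6.9, P* = 208.1.
A tax on buyers shifts demand down by 10.5: (215 - 10.5) - Q = 180.5 + 4Q, so Q_t = 4.8. Buyers pay P_b = 210.2; sellers receive P_s = P_b - 10.5 = 199.7.
Producers lose the trapezoid between P_s and P* out to Q_t plus the triangle from Q_t to Q*: change in PS = 46.08 - 95.22 = -49.14.

-49.14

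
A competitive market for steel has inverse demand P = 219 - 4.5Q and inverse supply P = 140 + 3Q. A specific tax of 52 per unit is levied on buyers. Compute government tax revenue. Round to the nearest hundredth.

187.20

Pre-tax equilibrium: 219 - 4.5Q = 140 + 3Q gives Q* = 10.5333, P* = 171.6.
With the tax, buyers' net willingness to pay falls by 52: (219 - 52) - 4.5Q = 140 + 3Q, so Q_t = 3.6. Buyers pay P_b = 202.8; sellers receive P_s = P_b - 52 = 150.8.
Tax revenue = t x Q_t = 52 x 3.6 = 187.2.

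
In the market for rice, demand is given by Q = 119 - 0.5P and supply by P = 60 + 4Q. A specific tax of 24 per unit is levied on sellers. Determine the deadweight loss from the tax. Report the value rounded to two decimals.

Rewriting demand in inverse form: P = 238 - 2Q.
Without the tax, 238 - 2Q = 60 + 4Q so Q* = 29.6667 and P* = 178.6667.
With the tax, sellers need 24 more per unit: 238 - 2Q = 60 + 4Q + 24, so Q_t = 25.6667. Buyers pay P_b = 186.6667; sellers receive P_s = P_b - 24 = 162.6667.
Deadweight loss is the triangle between the curves from Q_t to Q*: (1/2)(29.6667 - 25.6667)(24) = 48.

48.00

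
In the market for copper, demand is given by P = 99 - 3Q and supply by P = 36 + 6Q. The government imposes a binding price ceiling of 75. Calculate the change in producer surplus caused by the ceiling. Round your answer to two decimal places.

Free-market equilibrium: 99 - 3Q = 36 + 6Q gives Q* = 7, P* = 78.
At the ceiling price 75, quantity supplied is (75 - 36)/6 = 6.5; supply is the short side, so Q = 6.5 trades at P = 75.
PS goes from (1/2)(7)(42) = 147 to 126.75 (computed as (75 - 36)(6.5) - (1/2)(6)(6.5)^2), a change of -20.25.

-20.25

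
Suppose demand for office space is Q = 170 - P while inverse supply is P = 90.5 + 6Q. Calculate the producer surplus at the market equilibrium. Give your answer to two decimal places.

Rewriting demand in inverse form: P = 170 - Q.
Set 170 - Q = 90.5 + 6Q, which gives 79.5 = 7Q, so Q* = 11.3571 and P* = 170 - (11.3571) = 158.6429.
The supply curve's price intercept is 90.5, so PS = (1/2)(Q*)(P* - 90.5) = (1/2)(11.3571)(68.1429) = 386.9541.

386.95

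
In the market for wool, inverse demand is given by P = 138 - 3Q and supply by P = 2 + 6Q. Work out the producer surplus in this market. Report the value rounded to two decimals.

685.04

Setting demand equal to supply, 136 = 9Q, so Q* = 15.1111 and P* = 92.6667.
The supply curve's price intercept is 2, so PS = (1/2)(Q*)(P* - 2) = (1/2)(15.1111)(90.6667) = 685.037.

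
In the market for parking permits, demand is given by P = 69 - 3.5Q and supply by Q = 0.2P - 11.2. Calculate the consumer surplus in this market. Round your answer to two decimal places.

Rewriting supply in inverse form: P = 56 + 5Q.
Setting demand equal to supply, 13 = 8.5Q, so Q* = 1.5294 and P* = 63.6471.
CS is the area between the demand curve and P* from 0 to Q*: (1/2)(1.5294)(5.3529) = 4.0934.

4.09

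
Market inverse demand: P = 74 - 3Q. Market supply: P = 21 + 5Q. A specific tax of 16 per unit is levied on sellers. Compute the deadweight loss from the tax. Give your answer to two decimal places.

Pre-tax equilibrium: 74 - 3Q = 21 + 5Q gives Q* = 6.625, P* = 54.125.
A tax on sellers shifts supply up by 16: 74 - 3Q = 21 + 5Q + 16, so Q_t = 4.625. Buyers pay P_b = 60.125; sellers receive P_s = P_b - 16 = 44.125.
The welfare triangle lost has base Q* - Q_t = 2 and height t = 16, so DWL = (1/2)(2)(16) = 16.

16.00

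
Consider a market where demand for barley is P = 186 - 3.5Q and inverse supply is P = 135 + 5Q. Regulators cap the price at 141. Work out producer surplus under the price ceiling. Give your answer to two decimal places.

Without the control, 186 - 3.5Q = 135 + 5Q so Q* = 6 and P* = 165.
At the ceiling price 141, quantity supplied is (141 - 135)/5 = 1.2; supply is the short side, so Q = 1.2 trades at P = 141.
PS is the triangle above supply below 141: (1/2)(1.2)(141 - 135) = 3.6.

3.60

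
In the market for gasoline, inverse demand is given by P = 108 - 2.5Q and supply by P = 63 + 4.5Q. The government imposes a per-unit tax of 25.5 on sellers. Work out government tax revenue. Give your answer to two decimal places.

Pre-tax equilibrium: 108 - 2.5Q = 63 + 4.5Q gives Q* = 6.4286, P* = 91.9286.
A tax on sellers shifts supply up by 25.5: 108 - 2.5Q = 63 + 4.5Q + 25.5, so Q_t = 2.7857. Buyers pay P_b = 101.0357; sellers receive P_s = P_b - 25.5 = 75.5357.
Revenue is the tax times quantity traded: 25.5 x 2.7857 = 71.0357.

71.04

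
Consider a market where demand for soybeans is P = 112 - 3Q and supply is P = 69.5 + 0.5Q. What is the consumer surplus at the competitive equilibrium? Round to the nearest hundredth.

Equilibrium: 112 - 3Q = 69.5 + 0.5Q, so Q* = 12.1429 and P* = 75.5714.
Consumer surplus is the triangle under demand above P*: (1/2)(12.1429)(112 - 75.5714) = (1/2)(12.1429)(36.4286) = 221.1735.

221.17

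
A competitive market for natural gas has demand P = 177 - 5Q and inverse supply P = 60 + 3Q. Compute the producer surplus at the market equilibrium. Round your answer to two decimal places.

320.84

Setting demand equal to supply, 117 = 8Q, so Q* = 14.625 and P* = 103.875.
Producer surplus is the triangle above supply below P*: (1/2)(14.625)(103.875 - 60) = (1/2)(14.625)(43.875) = 320.8359.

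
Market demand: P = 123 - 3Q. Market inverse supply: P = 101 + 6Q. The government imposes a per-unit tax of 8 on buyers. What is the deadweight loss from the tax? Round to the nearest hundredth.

Pre-tax equilibrium: 123 - 3Q = 101 + 6Q gives Q* = 2.4444, P* = 115.6667.
With the tax, buyers' net willingness to pay falls by 8: (123 - 8) - 3Q = 101 + 6Q, so Q_t = 1.5556. Buyers pay P_b = 118.3333; sellers receive P_s = P_b - 8 = 110.3333.
The welfare triangle lost has base Q* - Q_t = 0.8889 and height t = 8, so DWL = (1/2)(0.8889)(8) = 3.5556.

3.56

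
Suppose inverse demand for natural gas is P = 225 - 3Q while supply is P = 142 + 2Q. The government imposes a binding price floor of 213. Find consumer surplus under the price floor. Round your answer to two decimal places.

Free-market equilibrium: 225 - 3Q = 142 + 2Q gives Q* = 16.6, P* = 175.2.
At the floor price 213, quantity demanded is (225 - 213)/3 = 4; demand is the short side, so Q = 4 trades at P = 213.
CS is the triangle under demand above 213: (1/2)(4)(225 - 213) = 24.

24.00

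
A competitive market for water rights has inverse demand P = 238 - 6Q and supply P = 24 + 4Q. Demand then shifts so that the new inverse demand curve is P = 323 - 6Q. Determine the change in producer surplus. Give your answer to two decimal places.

Initial equilibrium: Q_0 = 21.4, P_0 = 109.6; CS_0 = (1/2)(21.4)(128.4) = 1373.88, PS_0 = (1/2)(21.4)(85.6) = 915.92.
New equilibrium: 323 - 6Q = 24 + 4Q gives Q_1 = 29.9, P_1 = 143.6; CS_1 = 2682.03, PS_1 = 1788.02.
Change in producer surplus = 1788.02 - 915.92 = 872.1.

872.10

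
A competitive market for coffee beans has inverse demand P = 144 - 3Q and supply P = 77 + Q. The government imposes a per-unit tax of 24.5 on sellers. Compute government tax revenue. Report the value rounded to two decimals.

Without the tax, 144 - 3Q = 77 + Q so Q* = 16.75 and P* = 93.75.
A tax on sellers shifts supply up by 24.5: 144 - 3Q = 77 + Q + 24.5, so Q_t = 10.625. Buyers pay P_b = 112.125; sellers receive P_s = P_b - 24.5 = 87.625.
Tax revenue = t x Q_t = 24.5 x 10.625 = 260.3125.

260.31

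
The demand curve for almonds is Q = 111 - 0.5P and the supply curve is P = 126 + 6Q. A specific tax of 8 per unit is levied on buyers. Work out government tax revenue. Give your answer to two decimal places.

88.00

Rewriting demand in inverse form: P = 222 - 2Q.
Pre-tax equilibrium: 222 - 2Q = 126 + 6Q gives Q* = 12, P* = 198.
A tax on buyers shifts demand down by 8: (222 - 8) - 2Q = 126 + 6Q, so Q_t = 11. Buyers pay P_b = 200; sellers receive P_s = P_b - 8 = 192.
Tax revenue = t x Q_t = 8 x 11 = 88.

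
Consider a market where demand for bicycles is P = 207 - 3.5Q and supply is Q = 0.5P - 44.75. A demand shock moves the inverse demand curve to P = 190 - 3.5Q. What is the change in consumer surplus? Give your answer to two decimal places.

-214.40

Rewriting supply in inverse form: P = 89.5 + 2Q.
Initial equilibrium: Q_0 = 21.3636, P_0 = 132.2273; CS_0 = (1/2)(21.3636)(74.7727) = 798.7087, PS_0 = (1/2)(21.3636)(42.7273) = 456.405.
New equilibrium: 190 - 3.5Q = 89.5 + 2Q gives Q_1 = 18.2727, P_1 = 126.0455; CS_1 = 584.312, PS_1 = 333.8926.
Change in consumer surplus = 584.312 - 798.7087 = -214.3967.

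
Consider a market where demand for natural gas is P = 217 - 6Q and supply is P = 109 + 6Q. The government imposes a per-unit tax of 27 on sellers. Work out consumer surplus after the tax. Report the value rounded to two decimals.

136.69

Pre-tax equilibrium: 217 - 6Q = 109 + 6Q gives Q* = 9, P* = 163.
A tax on sellers shifts supply up by 27: 217 - 6Q = 109 + 6Q + 27, so Q_t = 6.75. Buyers pay P_b = 176.5; sellers receive P_s = P_b - 27 = 149.5.
CS = (1/2)(Q_t)(217 - P_b) = (1/2)(6.75)(40.5) = 136.6875.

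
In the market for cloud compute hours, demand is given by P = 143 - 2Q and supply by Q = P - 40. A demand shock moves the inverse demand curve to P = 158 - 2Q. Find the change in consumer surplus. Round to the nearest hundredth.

368.33

Rewriting supply in inverse form: P = 40 + Q.
Initial equilibrium: Q_0 = 34.3333, P_0 = 74.3333; CS_0 = (1/2)(34.3333)(68.6667) = 1178.7778, PS_0 = (1/2)(34.3333)(34.3333) = 589.3889.
New equilibrium: 158 - 2Q = 40 + Q gives Q_1 = 39.3333, P_1 = 79.3333; CS_1 = 1547.1111, PS_1 = 773.5556.
Change in consumer surplus = 1547.1111 - 1178.7778 = 368.3333.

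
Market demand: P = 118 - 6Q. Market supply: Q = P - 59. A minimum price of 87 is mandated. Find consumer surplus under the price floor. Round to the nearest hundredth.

Rewriting supply in inverse form: P = 59 + Q.
Without the control, 118 - 6Q = 59 + Q so Q* = 8.4286 and P* = 67.4286.
At P = 87, buyers demand (118 - 87)/6 = 5.1667 while sellers would supply more, so the quantity traded is 5.1667 at price 87.
CS is the triangle under demand above 87: (1/2)(5.1667)(118 - 87) = 80.0833.

80.08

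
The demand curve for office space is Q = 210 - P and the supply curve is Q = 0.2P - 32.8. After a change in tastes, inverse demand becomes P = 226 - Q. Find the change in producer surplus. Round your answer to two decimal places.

Rewriting demand in inverse form: P = 210 - Q.
Rewriting supply in inverse form: P = 164 + 5Q.
Initial equilibrium: Q_0 = 7.6667, P_0 = 202.3333; CS_0 = (1/2)(7.6667)(7.6667) = 29.3889, PS_0 = (1/2)(7.6667)(38.3333) = 146.9444.
New equilibrium: 226 - Q = 164 + 5Q gives Q_1 = 10.3333, P_1 = 215.6667; CS_1 = 53.3889, PS_1 = 266.9444.
Change in producer surplus = 266.9444 - 146.9444 = 120.

120.00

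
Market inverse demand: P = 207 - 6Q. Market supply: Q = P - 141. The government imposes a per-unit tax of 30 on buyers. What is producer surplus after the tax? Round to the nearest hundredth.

Rewriting supply in inverse form: P = 141 + Q.
Without the tax, 207 - 6Q = 141 + Q so Q* = 9.4286 and P* = 150.4286.
With the tax, buyers' net willingness to pay falls by 30: (207 - 30) - 6Q = 141 + Q, so Q_t = 5.1429. Buyers pay P_b = 176.1429; sellers receive P_s = P_b - 30 = 146.1429.
PS = (1/2)(Q_t)(P_s - 141) = (1/2)(5.1429)(5.1429) = 13.2245.

13.22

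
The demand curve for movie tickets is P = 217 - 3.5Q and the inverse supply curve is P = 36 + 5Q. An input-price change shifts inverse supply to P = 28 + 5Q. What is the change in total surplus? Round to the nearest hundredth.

Initial equilibrium: Q_0 = 21.2941, P_0 = 142.4706; CS_0 = (1/2)(21.2941)(74.5294) = 793.519, PS_0 = (1/2)(21.2941)(106.4706) = 1133.5986.
New equilibrium: 217 - 3.5Q = 28 + 5Q gives Q_1 = 22.2353, P_1 = 139.1765; CS_1 = 865.2145, PS_1 = 1236.0208.
Change in total surplus = (865.2145 + 1236.0208) - (793.519 + 1133.5986) = 174.1176.

174.12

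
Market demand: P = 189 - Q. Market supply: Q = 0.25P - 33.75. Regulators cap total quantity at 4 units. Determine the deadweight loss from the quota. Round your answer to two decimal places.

115.60

Rewriting supply in inverse form: P = 135 + 4Q.
Without the quota, 189 - Q = 135 + 4Q gives Q* = 10.8.
At Q = 4 the demand price is 189 - (4) = 185 and the supply price is 135 + 4(4) = 151.
Deadweight loss is the triangle between the curves from 4 to 10.8: (1/2)(185 - 151)(10.8 - 4) = 115.6.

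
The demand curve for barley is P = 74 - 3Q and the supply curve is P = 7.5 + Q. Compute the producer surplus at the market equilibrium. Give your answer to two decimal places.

Equilibrium: 74 - 3Q = 7.5 + Q, so Q* = 16.625 and P* = 24.125.
PS is the area between P* and the supply curve from 0 to Q*: (1/2)(16.625)(16.625) = 138.1953.

138.20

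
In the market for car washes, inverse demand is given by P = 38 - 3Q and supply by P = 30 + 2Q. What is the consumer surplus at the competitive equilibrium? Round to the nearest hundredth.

Equilibrium: 38 - 3Q = 30 + 2Q, so Q* = 1.6 and P* = 33.2.
The demand choke price is 38, so CS = (1/2)(Q*)(38 - P*) = (1/2)(1.6)(4.8) = 3.84.

3.84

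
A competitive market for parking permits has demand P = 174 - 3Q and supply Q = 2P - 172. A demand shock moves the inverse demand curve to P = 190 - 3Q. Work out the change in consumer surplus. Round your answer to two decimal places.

Rewriting supply in inverse form: P = 86 + 0.5Q.
Initial equilibrium: Q_0 = 25.1429, P_0 = 98.5714; CS_0 = (1/2)(25.1429)(75.4286) = 948.2449, PS_0 = (1/2)(25.1429)(12.5714) = 158.0408.
New equilibrium: 190 - 3Q = 86 + 0.5Q gives Q_1 = 29.7143, P_1 = 100.8571; CS_1 = 1324.4082, PS_1 = 220.7347.
Change in consumer surplus = 1324.4082 - 948.2449 = 376.1633.

376.16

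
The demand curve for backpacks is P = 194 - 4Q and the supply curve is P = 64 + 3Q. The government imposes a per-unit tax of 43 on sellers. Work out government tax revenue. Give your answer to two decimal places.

Without the tax, 194 - 4Q = 64 + 3Q so Q* = 18.5714 and P* = 119.7143.
With the tax, sellers need 43 more per unit: 194 - 4Q = 64 + 3Q + 43, so Q_t = 12.4286. Buyers pay P_b = 144.2857; sellers receive P_s = P_b - 43 = 101.2857.
Tax revenue = t x Q_t = 43 x 12.4286 = 534.4286.

534.43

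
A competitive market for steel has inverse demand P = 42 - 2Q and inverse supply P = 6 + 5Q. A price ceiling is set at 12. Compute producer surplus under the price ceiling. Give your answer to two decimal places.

Without the control, 42 - 2Q = 6 + 5Q so Q* = 5.1429 and P* = 31.7143.
At P = 12, sellers supply (12 - 6)/5 = 1.2 while buyers want more, so the quantity traded is 1.2 at price 12.
PS is the triangle above supply below 12: (1/2)(1.2)(12 - 6) = 3.6.

3.60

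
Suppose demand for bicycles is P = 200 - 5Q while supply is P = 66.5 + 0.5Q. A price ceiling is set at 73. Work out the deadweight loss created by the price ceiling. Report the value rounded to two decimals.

Without the control, 200 - 5Q = 66.5 + 0.5Q so Q* = 24.2727 and P* = 78.6364.
At the ceiling price 73, quantity supplied is (73 - 66.5)/0.5 = 13; supply is the short side, so Q = 13 trades at P = 73.
The lost-trades triangle has base Q* - 13 = 11.2727 and height equal to the gap between the curves at Q = 13, which is 135 - 73 = 62. DWL = (1/2)(11.2727)(62) = 349.4545.

349.45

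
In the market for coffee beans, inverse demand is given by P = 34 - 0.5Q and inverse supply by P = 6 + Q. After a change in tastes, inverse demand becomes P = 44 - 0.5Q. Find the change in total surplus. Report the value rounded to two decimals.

220.00

Initial equilibrium: Q_0 = 18.6667, P_0 = 24.6667; CS_0 = (1/2)(18.6667)(9.3333) = 87.1111, PS_0 = (1/2)(18.6667)(18.6667) = 174.2222.
New equilibrium: 44 - 0.5Q = 6 + Q gives Q_1 = 25.3333, P_1 = 31.3333; CS_1 = 160.4444, PS_1 = 320.8889.
Change in total surplus = (160.4444 + 320.8889) - (87.1111 + 174.2222) = 220.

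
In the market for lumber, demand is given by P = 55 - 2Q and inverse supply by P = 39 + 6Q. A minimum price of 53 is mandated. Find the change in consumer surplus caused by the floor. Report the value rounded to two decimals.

Free-market equilibrium: 55 - 2Q = 39 + 6Q gives Q* = 2, P* = 51.
At P = 53, buyers demand (55 - 53)/2 = 1 while sellers would supply more, so the quantity traded is 1 at price 53.
CS goes from (1/2)(2)(4) = 4 to 1 (computed as (55 - 53)(1) - (1/2)(2)(1)^2), a change of -3.

-3.00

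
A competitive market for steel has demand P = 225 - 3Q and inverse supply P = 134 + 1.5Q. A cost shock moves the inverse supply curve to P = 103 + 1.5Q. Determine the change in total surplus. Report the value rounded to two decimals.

733.67

Initial equilibrium: Q_0 = 20.2222, P_0 = 164.3333; CS_0 = (1/2)(20.2222)(60.6667) = 613.4074, PS_0 = (1/2)(20.2222)(30.3333) = 306.7037.
New equilibrium: 225 - 3Q = 103 + 1.5Q gives Q_1 = 27.1111, P_1 = 143.6667; CS_1 = 1102.5185, PS_1 = 551.2593.
Change in total surplus = (1102.5185 + 551.2593) - (613.4074 + 306.7037) = 733.6667.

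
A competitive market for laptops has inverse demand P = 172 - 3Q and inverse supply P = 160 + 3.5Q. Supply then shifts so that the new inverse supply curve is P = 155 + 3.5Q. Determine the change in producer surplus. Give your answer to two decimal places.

Initial equilibrium: Q_0 = 1.8462, P_0 = 166.4615; CS_0 = (1/2)(1.8462)(5.5385) = 5.1124, PS_0 = (1/2)(1.8462)(6.4615) = 5.9645.
New equilibrium: 172 - 3Q = 155 + 3.5Q gives Q_1 = 2.6154, P_1 = 164.1538; CS_1 = 10.2604, PS_1 = 11.9704.
Change in producer surplus = 11.9704 - 5.9645 = 6.0059.

6.01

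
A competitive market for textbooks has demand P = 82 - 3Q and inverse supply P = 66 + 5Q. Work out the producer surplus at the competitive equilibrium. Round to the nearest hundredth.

Set 82 - 3Q = 66 + 5Q, which gives 16 = 8Q, so Q* = 2 and P* = 82 - 3(2) = 76.
The supply curve's price intercept is 66, so PS = (1/2)(Q*)(P* - 66) = (1/2)(2)(10) = 10.

10.00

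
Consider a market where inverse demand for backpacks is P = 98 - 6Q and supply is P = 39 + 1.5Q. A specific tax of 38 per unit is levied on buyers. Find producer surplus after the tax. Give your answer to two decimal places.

Pre-tax equilibrium: 98 - 6Q = 39 + 1.5Q gives Q* = 7.8667, P* = 50.8.
A tax on buyers shifts demand down by 38: (98 - 38) - 6Q = 39 + 1.5Q, so Q_t = 2.8. Buyers pay P_b = 81.2; sellers receive P_s = P_b - 38 = 43.2.
Producer surplus is the triangle above supply below P_s: (1/2)(2.8)(43.2 - 39) = 5.88.

5.88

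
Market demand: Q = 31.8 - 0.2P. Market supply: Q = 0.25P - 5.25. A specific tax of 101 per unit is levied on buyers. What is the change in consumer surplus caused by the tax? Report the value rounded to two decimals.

Rewriting demand in inverse form: P = 159 - 5Q.
Rewriting supply in inverse form: P = 21 + 4Q.
Without the tax, 159 - 5Q = 21 + 4Q so Q* = 15.3333 and P* = 82.3333.
With the tax, buyers' net willingness to pay falls by 101: (159 - 101) - 5Q = 21 + 4Q, so Q_t = 4.1111. Buyers pay P_b = 138.4444; sellers receive P_s = P_b - 101 = 37.4444.
Consumers lose the trapezoid between P* and P_b out to Q_t plus the triangle from Q_t to Q*: change in CS = 42.2531 - 587.7778 = -545.5247.

-545.52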